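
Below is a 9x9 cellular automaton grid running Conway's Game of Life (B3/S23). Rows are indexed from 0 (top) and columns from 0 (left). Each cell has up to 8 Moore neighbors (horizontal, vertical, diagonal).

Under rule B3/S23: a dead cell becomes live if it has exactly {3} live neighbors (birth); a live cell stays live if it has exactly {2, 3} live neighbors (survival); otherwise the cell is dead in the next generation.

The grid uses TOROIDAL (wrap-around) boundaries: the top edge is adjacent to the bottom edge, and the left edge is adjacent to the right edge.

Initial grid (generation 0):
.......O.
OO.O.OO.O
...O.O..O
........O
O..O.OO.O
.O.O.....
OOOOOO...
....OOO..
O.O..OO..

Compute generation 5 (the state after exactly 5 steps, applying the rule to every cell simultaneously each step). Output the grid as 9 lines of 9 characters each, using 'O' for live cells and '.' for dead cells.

Answer: ......O..
O....O..O
......O..
..O.....O
OOO..OO..
OO.....OO
O.....O..
......O..
.....OOOO

Derivation:
Simulating step by step:
Generation 0 (given above): 31 live cells
Generation 1: 28 live cells
..O.O..O.
O.O..OO.O
..O..OO.O
.....OO.O
O.O.O..OO
......O.O
OO....O..
O........
....O..O.
Generation 2: 25 live cells
.O..O..O.
O.O.O...O
.O..O...O
.O.OO....
O........
.....OO..
OO.....OO
OO......O
...O....O
Generation 3: 31 live cells
.OO.O..O.
..O.OO.OO
.O..OO..O
.OOOO....
....OO...
.O....OO.
.O....OO.
.OO......
.OO....OO
Generation 4: 25 live cells
....OO...
..O....OO
.O....OOO
OOO......
.O..OOO..
.......O.
OO....OO.
......O.O
.......OO
Generation 5: 23 live cells
(generation 5 grid is the final answer)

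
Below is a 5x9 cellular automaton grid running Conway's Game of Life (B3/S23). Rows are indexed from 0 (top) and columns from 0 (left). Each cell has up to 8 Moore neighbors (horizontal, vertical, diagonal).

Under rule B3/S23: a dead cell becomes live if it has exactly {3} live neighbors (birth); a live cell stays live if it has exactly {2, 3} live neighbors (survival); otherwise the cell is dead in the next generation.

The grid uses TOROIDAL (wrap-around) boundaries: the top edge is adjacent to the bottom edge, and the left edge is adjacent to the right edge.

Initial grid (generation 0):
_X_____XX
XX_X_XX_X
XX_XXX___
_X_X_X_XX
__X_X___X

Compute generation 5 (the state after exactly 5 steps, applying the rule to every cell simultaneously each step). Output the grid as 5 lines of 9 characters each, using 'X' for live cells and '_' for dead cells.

Answer: ____X____
_X__X____
___XX____
__XXX_X_X
___XX__X_

Derivation:
Simulating step by step:
Generation 0 (given above): 22 live cells
Generation 1: 19 live cells
_X_XXXX__
___X_XX__
___X_____
_X___XXXX
_XXXX_X__
Generation 2: 11 live cells
_X_____X_
___X__X__
__X______
XX___XXX_
_X_______
Generation 3: 14 live cells
__X______
__X______
_XX__X_X_
XXX___X__
_XX____XX
Generation 4: 12 live cells
__XX_____
__XX_____
X__X__X__
___X__X__
___X___XX
Generation 5: 13 live cells
(generation 5 grid is the final answer)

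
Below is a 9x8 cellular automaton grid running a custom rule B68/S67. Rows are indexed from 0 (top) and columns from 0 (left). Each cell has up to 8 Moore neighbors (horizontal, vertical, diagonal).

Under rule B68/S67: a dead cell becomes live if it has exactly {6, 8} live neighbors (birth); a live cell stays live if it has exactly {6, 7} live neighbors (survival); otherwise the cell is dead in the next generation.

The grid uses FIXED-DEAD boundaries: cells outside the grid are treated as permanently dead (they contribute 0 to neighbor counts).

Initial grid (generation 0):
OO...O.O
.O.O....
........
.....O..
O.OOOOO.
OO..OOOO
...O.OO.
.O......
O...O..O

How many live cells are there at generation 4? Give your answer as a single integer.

Simulating step by step:
Generation 0 (given above): 26 live cells
Generation 1: 4 live cells
........
........
........
........
.....O..
....OOO.
........
........
........
Generation 2: 0 live cells
........
........
........
........
........
........
........
........
........
Generation 3: 0 live cells
........
........
........
........
........
........
........
........
........
Generation 4: 0 live cells
........
........
........
........
........
........
........
........
........
Population at generation 4: 0

Answer: 0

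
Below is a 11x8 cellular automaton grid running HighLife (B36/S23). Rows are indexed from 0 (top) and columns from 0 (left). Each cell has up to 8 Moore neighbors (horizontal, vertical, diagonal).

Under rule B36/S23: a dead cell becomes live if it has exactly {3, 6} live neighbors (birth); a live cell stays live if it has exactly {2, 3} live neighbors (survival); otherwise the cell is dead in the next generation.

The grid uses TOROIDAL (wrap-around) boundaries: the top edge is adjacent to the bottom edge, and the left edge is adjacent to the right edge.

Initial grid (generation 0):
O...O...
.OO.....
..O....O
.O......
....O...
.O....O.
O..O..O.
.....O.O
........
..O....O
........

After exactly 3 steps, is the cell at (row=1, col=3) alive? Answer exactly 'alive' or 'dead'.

Answer: alive

Derivation:
Simulating step by step:
Generation 0 (given above): 17 live cells
Generation 1: 15 live cells
.O......
OOOO....
O.O.....
........
........
.....O.O
O....OO.
......OO
......O.
........
........
Generation 2: 13 live cells
OO......
O..O....
O.OO....
........
........
.....O.O
O....O..
........
......OO
........
........
Generation 3: 12 live cells
OO......
O..O...O
.OOO....
........
........
......O.
......O.
......OO
........
........
........

Cell (1,3) at generation 3: 1 -> alive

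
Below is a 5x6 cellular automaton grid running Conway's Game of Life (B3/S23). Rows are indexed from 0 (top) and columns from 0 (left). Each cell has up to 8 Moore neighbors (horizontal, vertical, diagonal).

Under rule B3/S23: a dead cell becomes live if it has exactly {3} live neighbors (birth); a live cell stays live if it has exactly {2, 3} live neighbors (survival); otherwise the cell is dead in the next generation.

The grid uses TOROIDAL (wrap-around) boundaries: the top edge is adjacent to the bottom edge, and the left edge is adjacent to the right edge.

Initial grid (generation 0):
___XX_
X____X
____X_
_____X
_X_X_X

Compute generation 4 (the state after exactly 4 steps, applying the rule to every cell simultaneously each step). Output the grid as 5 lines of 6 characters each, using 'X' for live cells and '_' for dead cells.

Answer: ____X_
__XXX_
X___XX
X_____
X__XX_

Derivation:
Simulating step by step:
Generation 0 (given above): 9 live cells
Generation 1: 12 live cells
__XX__
___X_X
X___X_
X____X
X_XX_X
Generation 2: 13 live cells
XX___X
__XX_X
X___X_
___X__
X_XX_X
Generation 3: 12 live cells
______
__XX__
__X_XX
XXXX__
__XX_X
Generation 4: 11 live cells
(generation 4 grid is the final answer)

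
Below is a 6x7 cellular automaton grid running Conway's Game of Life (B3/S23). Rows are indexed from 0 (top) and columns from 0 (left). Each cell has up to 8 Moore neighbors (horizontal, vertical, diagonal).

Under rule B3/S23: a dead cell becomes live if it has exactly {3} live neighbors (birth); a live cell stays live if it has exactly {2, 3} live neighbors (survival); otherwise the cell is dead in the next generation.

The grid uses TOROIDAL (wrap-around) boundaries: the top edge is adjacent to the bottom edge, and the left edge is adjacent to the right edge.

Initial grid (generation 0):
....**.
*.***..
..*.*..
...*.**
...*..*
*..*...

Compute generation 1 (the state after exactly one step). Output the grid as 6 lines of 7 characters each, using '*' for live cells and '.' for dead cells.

Simulating step by step:
Generation 0 (given above): 15 live cells
Generation 1: 21 live cells
(generation 1 grid is the final answer)

Answer: .**..**
.**....
.**...*
..**.**
*.**.**
...*.**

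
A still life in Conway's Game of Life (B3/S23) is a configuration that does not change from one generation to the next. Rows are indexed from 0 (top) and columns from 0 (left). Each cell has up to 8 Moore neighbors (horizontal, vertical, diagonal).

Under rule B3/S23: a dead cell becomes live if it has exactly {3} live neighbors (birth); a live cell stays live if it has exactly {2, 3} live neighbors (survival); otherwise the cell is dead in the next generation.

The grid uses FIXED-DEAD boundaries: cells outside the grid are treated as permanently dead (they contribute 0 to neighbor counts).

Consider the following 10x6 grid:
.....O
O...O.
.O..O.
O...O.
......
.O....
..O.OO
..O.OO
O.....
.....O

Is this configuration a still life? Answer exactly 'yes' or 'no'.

Answer: no

Derivation:
Compute generation 1 and compare to generation 0 (given above):
Generation 1:
......
....OO
OO.OOO
......
......
......
.OO.OO
.O..OO
....OO
......
Cell (0,5) differs: gen0=1 vs gen1=0 -> NOT a still life.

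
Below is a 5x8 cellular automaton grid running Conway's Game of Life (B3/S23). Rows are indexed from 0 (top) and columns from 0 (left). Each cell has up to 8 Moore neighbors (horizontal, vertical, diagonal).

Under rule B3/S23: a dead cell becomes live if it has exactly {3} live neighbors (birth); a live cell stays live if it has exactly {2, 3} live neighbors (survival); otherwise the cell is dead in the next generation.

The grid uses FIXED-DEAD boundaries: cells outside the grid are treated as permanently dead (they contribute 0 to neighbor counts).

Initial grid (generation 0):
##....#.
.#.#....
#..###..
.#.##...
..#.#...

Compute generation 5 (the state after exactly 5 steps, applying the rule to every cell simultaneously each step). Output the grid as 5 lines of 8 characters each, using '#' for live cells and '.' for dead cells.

Answer: ........
........
..##....
.##.....
.##.....

Derivation:
Simulating step by step:
Generation 0 (given above): 14 live cells
Generation 1: 12 live cells
###.....
.#.#.#..
##...#..
.#......
..#.#...
Generation 2: 10 live cells
###.....
....#...
##..#...
###.....
........
Generation 3: 9 live cells
.#......
..##....
#.##....
#.#.....
.#......
Generation 4: 6 live cells
..#.....
...#....
........
#.##....
.#......
Generation 5: 6 live cells
(generation 5 grid is the final answer)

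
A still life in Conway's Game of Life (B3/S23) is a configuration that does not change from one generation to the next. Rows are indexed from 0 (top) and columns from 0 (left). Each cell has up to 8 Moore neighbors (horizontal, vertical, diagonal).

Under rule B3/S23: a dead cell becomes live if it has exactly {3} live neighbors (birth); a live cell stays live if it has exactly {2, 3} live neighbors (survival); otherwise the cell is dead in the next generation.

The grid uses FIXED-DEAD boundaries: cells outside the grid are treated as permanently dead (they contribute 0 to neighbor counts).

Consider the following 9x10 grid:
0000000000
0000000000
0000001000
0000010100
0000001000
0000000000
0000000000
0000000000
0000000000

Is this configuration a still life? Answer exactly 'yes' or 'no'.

Compute generation 1 and compare to generation 0 (given above):
Generation 1:
0000000000
0000000000
0000001000
0000010100
0000001000
0000000000
0000000000
0000000000
0000000000
The grids are IDENTICAL -> still life.

Answer: yes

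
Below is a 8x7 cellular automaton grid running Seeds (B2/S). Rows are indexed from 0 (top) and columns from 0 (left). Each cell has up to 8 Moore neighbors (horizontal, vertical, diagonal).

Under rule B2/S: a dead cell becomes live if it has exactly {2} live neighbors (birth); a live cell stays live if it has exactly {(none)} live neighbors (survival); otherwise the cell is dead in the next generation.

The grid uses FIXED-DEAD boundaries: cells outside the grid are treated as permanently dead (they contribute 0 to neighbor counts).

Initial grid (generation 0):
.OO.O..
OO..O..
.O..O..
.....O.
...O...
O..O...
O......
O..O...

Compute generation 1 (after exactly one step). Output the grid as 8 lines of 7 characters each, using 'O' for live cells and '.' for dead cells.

Answer: .....O.
.......
..OO...
..OO...
..O....
.OO.O..
..OOO..
.O.....

Derivation:
Simulating step by step:
Generation 0 (given above): 15 live cells
Generation 1: 13 live cells
(generation 1 grid is the final answer)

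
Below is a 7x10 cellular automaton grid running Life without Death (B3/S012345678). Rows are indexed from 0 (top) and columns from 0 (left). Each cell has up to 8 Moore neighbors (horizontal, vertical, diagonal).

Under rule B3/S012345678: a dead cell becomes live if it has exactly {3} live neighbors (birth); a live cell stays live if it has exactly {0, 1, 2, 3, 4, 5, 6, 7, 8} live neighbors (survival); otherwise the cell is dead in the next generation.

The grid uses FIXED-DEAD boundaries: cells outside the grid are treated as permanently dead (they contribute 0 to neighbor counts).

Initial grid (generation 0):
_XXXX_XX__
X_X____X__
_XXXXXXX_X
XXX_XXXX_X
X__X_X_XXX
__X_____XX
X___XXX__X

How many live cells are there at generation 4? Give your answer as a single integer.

Simulating step by step:
Generation 0 (given above): 39 live cells
Generation 1: 42 live cells
_XXXX_XX__
X_X____X__
_XXXXXXX_X
XXX_XXXX_X
X__X_X_XXX
_XXX____XX
X___XXX_XX
Generation 2: 47 live cells
_XXXX_XX__
X_X____X__
_XXXXXXX_X
XXX_XXXX_X
X__X_X_XXX
XXXX____XX
XXXXXXXXXX
Generation 3: 47 live cells
_XXXX_XX__
X_X____X__
_XXXXXXX_X
XXX_XXXX_X
X__X_X_XXX
XXXX____XX
XXXXXXXXXX
Generation 4: 47 live cells
_XXXX_XX__
X_X____X__
_XXXXXXX_X
XXX_XXXX_X
X__X_X_XXX
XXXX____XX
XXXXXXXXXX
Population at generation 4: 47

Answer: 47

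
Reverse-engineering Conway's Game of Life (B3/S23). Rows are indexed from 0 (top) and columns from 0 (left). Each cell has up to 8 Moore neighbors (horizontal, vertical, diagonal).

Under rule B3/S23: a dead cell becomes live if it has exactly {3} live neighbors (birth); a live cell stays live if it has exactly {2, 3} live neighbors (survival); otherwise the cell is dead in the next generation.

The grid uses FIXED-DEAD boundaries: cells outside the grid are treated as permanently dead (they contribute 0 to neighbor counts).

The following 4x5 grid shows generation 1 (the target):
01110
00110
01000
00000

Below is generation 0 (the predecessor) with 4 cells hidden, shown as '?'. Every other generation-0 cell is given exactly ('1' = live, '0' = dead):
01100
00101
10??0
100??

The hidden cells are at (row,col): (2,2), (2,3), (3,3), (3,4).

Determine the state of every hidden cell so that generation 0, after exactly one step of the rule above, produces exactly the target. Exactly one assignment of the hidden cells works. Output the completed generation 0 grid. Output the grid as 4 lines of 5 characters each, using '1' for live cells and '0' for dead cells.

Answer: 01100
00101
10000
10000

Derivation:
Hidden generation-0 cells (in order): (2,2), (2,3), (3,3), (3,4).
A hidden cell only influences target cells in its own 3x3 neighborhood. Try each of the 2^4 = 16 assignments, step the completed generation 0 forward once under B3/S23, and compare with the target:
  (2,2)=0 (2,3)=0 (3,3)=0 (3,4)=0 -> step reproduces the target at every cell -> ACCEPT
  (2,2)=0 (2,3)=0 (3,3)=0 (3,4)=1 -> step gives (2,3)='1' but target has '0' -> reject
  (2,2)=0 (2,3)=0 (3,3)=1 (3,4)=0 -> step gives (2,3)='1' but target has '0' -> reject
  (2,2)=0 (2,3)=0 (3,3)=1 (3,4)=1 -> step gives (2,4)='1' but target has '0' -> reject
  (2,2)=0 (2,3)=1 (3,3)=0 (3,4)=0 -> step gives (1,3)='0' but target has '1' -> reject
  (2,2)=0 (2,3)=1 (3,3)=0 (3,4)=1 -> step gives (1,3)='0' but target has '1' -> reject
  (2,2)=0 (2,3)=1 (3,3)=1 (3,4)=0 -> step gives (1,3)='0' but target has '1' -> reject
  (2,2)=0 (2,3)=1 (3,3)=1 (3,4)=1 -> step gives (1,3)='0' but target has '1' -> reject
  (2,2)=1 (2,3)=0 (3,3)=0 (3,4)=0 -> step gives (1,3)='0' but target has '1' -> reject
  (2,2)=1 (2,3)=0 (3,3)=0 (3,4)=1 -> step gives (1,3)='0' but target has '1' -> reject
  (2,2)=1 (2,3)=0 (3,3)=1 (3,4)=0 -> step gives (1,3)='0' but target has '1' -> reject
  (2,2)=1 (2,3)=0 (3,3)=1 (3,4)=1 -> step gives (1,3)='0' but target has '1' -> reject
  (2,2)=1 (2,3)=1 (3,3)=0 (3,4)=0 -> step gives (1,2)='0' but target has '1' -> reject
  (2,2)=1 (2,3)=1 (3,3)=0 (3,4)=1 -> step gives (1,2)='0' but target has '1' -> reject
  (2,2)=1 (2,3)=1 (3,3)=1 (3,4)=0 -> step gives (1,2)='0' but target has '1' -> reject
  (2,2)=1 (2,3)=1 (3,3)=1 (3,4)=1 -> step gives (1,2)='0' but target has '1' -> reject
Unique solution: (2,2)=dead, (2,3)=dead, (3,3)=dead, (3,4)=dead.
Check: live-neighbor counts of every cell in the completed generation 0:
12231
24230
13121
12000
Applying B3/S23 to generation 0 with these counts gives:
01110
00110
01000
00000
which matches the target exactly.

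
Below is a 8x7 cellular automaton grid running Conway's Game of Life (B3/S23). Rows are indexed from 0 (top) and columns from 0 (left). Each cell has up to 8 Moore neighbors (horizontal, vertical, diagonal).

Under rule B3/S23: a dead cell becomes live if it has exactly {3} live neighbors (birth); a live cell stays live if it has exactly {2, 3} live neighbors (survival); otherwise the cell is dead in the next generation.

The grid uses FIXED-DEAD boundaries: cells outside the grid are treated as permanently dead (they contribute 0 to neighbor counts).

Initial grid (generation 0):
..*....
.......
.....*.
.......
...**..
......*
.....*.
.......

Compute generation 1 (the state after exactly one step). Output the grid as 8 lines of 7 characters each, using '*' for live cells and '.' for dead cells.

Answer: .......
.......
.......
....*..
.......
....**.
.......
.......

Derivation:
Simulating step by step:
Generation 0 (given above): 6 live cells
Generation 1: 3 live cells
(generation 1 grid is the final answer)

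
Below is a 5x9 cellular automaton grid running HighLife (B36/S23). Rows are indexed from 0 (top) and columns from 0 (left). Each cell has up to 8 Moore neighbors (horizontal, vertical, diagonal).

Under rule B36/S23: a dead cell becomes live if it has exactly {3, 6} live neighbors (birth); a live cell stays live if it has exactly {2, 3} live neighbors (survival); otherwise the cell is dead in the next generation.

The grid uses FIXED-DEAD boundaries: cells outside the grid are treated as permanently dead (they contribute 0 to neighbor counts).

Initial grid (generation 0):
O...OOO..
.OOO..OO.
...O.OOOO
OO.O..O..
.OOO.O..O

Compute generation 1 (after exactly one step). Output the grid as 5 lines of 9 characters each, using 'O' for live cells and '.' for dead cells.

Simulating step by step:
Generation 0 (given above): 23 live cells
Generation 1: 26 live cells
(generation 1 grid is the final answer)

Answer: .OOOOOOO.
.OOO.O..O
O.OO.O..O
OOOO....O
OO.OO....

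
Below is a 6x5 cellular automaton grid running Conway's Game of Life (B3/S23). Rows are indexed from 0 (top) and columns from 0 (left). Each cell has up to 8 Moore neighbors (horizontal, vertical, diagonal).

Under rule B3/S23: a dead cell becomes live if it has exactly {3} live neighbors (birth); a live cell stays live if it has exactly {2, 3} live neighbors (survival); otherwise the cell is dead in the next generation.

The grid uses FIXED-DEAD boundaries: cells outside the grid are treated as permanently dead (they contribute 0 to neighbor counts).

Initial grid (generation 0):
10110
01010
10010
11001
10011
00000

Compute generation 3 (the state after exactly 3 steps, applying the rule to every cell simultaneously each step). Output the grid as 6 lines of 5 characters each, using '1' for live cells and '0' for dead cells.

Answer: 11000
11000
00000
00000
00000
00000

Derivation:
Simulating step by step:
Generation 0 (given above): 13 live cells
Generation 1: 18 live cells
01110
11011
10011
11101
11011
00000
Generation 2: 8 live cells
11011
10000
00000
00000
10011
00000
Generation 3: 4 live cells
(generation 3 grid is the final answer)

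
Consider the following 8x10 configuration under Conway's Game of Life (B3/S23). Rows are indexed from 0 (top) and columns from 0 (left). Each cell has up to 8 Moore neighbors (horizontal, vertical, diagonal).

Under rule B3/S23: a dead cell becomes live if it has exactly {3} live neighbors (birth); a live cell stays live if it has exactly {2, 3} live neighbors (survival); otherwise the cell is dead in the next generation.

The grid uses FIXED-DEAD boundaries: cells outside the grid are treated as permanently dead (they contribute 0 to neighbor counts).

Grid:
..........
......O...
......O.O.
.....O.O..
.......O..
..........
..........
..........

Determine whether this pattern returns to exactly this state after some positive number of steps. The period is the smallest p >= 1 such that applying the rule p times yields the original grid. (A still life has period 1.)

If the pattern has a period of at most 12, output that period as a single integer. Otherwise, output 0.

Simulating and comparing each generation to the original:
Gen 0 (original, given above): 6 live cells
Gen 1: 6 live cells, differs from original
Gen 2: 6 live cells, MATCHES original -> period = 2

Answer: 2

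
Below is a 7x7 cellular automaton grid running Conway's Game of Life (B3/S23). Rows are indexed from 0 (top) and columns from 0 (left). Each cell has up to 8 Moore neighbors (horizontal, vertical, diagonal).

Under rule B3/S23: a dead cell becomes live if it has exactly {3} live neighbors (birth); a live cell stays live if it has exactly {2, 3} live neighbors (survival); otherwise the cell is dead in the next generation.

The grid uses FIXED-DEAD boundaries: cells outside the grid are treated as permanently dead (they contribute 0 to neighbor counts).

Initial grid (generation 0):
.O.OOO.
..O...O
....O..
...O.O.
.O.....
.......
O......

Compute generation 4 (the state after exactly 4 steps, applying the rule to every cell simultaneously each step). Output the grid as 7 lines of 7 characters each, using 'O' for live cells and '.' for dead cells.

Answer: ..OO...
.OO.O..
..OO.OO
...O.O.
....O..
.......
.......

Derivation:
Simulating step by step:
Generation 0 (given above): 11 live cells
Generation 1: 9 live cells
..OOOO.
..O....
...OOO.
....O..
.......
.......
.......
Generation 2: 10 live cells
..OOO..
..O....
...OOO.
...OOO.
.......
.......
.......
Generation 3: 9 live cells
..OO...
..O..O.
..O..O.
...O.O.
....O..
.......
.......
Generation 4: 12 live cells
(generation 4 grid is the final answer)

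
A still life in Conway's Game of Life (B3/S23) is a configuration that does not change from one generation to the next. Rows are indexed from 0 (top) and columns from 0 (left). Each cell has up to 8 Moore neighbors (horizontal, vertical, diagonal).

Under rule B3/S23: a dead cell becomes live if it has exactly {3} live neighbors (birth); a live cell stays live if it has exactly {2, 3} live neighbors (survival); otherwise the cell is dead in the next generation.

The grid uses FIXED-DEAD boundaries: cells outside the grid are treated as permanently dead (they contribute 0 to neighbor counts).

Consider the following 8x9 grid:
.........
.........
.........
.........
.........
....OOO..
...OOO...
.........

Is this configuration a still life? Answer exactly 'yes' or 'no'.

Compute generation 1 and compare to generation 0 (given above):
Generation 1:
.........
.........
.........
.........
.....O...
...O..O..
...O..O..
....O....
Cell (4,5) differs: gen0=0 vs gen1=1 -> NOT a still life.

Answer: no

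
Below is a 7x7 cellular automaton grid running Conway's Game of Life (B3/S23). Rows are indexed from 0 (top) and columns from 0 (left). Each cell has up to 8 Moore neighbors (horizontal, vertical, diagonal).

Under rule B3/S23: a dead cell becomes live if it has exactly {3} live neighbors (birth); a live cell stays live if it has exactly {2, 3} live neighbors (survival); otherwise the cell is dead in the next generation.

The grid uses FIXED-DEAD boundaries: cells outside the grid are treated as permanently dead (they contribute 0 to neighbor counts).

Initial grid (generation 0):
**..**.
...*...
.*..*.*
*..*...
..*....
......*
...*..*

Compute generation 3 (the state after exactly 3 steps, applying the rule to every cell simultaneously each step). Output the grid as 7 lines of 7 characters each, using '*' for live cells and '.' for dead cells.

Answer: .**....
**.*...
**.....
.*.*...
.......
.......
.......

Derivation:
Simulating step by step:
Generation 0 (given above): 14 live cells
Generation 1: 11 live cells
....*..
****...
..***..
.***...
.......
.......
.......
Generation 2: 9 live cells
.***...
.*.....
*...*..
.*..*..
..*....
.......
.......
Generation 3: 9 live cells
(generation 3 grid is the final answer)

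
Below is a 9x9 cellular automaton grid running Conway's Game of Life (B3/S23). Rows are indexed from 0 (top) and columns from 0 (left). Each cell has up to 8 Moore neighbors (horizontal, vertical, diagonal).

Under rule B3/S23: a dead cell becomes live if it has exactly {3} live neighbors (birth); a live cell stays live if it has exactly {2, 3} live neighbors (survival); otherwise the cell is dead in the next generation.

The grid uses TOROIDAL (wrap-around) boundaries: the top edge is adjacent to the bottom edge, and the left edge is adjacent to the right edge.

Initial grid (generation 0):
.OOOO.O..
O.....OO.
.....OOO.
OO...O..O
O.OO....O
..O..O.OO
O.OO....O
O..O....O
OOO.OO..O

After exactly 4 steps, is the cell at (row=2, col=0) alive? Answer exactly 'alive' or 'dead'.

Simulating step by step:
Generation 0 (given above): 36 live cells
Generation 1: 26 live cells
....O.O..
.OOOO...O
.O...O...
.OO.OO...
..OOO.O..
....O..O.
..OOO....
.......O.
.....O.OO
Generation 2: 26 live cells
O.O.O.O.O
OOOOO....
.....O...
.O....O..
.OO...O..
.........
...OO....
...OO.OOO
.....O.OO
Generation 3: 26 live cells
..O.O.O..
O.O.O...O
O..OOO...
.OO..OO..
.OO......
..OO.....
...OOO.O.
...O..O.O
.........
Generation 4: 22 live cells
.O...O...
O.O.....O
O.....O.O
O....OO..
.........
.O.......
.....OOO.
...O.OOO.
...O.O.O.

Cell (2,0) at generation 4: 1 -> alive

Answer: alive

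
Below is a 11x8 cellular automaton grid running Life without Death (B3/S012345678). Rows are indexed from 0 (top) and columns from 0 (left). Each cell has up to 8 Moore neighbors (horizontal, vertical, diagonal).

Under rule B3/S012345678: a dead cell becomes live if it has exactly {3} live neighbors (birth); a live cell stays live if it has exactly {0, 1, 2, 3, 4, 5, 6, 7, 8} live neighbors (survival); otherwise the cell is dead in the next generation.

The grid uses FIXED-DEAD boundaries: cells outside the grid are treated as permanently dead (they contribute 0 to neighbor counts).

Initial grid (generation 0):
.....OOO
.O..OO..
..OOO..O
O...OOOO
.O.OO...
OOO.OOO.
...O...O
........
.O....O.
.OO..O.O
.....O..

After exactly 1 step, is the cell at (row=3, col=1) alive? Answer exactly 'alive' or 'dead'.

Simulating step by step:
Generation 0 (given above): 33 live cells
Generation 1: 46 live cells
....OOOO
.OO.OO.O
.OOOO..O
OO..OOOO
.O.OO..O
OOO.OOO.
.OOOOOOO
........
.OO...O.
.OO..O.O
.....OO.

Cell (3,1) at generation 1: 1 -> alive

Answer: alive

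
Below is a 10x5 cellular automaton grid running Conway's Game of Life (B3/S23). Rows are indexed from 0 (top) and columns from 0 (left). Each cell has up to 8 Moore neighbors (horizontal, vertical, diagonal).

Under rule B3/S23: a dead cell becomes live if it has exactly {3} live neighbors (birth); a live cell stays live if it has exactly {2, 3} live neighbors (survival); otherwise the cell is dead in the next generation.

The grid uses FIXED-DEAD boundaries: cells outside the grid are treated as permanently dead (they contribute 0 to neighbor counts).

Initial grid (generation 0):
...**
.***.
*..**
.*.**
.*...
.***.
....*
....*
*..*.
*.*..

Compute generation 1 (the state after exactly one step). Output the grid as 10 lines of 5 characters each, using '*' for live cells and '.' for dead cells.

Answer: ...**
.*...
*....
**.**
**..*
.***.
..*.*
...**
.*.*.
.*...

Derivation:
Simulating step by step:
Generation 0 (given above): 21 live cells
Generation 1: 21 live cells
(generation 1 grid is the final answer)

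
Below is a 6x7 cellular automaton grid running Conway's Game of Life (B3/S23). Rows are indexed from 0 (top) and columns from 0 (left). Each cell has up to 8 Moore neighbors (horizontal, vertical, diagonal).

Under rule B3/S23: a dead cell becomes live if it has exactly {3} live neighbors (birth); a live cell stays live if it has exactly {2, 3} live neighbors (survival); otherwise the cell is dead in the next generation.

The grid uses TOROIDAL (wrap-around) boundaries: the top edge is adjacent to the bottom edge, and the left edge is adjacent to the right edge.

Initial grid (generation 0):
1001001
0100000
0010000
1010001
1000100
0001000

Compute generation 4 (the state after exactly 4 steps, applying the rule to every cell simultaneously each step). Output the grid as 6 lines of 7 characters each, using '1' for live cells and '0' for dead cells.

Simulating step by step:
Generation 0 (given above): 11 live cells
Generation 1: 18 live cells
1010000
1110000
1010000
1001001
1101001
1001101
Generation 2: 13 live cells
0010000
1011001
0011000
0001000
0101000
0001110
Generation 3: 11 live cells
0110011
0000000
0100100
0001100
0001000
0001100
Generation 4: 17 live cells
(generation 4 grid is the final answer)

Answer: 0011110
1110010
0001100
0011100
0010000
0001110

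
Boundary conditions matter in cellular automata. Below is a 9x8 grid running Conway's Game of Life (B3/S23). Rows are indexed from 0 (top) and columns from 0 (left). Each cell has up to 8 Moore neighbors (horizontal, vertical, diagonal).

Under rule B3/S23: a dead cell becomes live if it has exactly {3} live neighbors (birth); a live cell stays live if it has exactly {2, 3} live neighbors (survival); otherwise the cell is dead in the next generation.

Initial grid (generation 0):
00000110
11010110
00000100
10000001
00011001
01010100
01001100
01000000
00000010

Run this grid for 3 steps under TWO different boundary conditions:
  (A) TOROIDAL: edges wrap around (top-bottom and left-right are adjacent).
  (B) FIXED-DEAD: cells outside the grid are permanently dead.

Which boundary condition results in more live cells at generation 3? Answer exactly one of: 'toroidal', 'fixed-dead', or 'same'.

Under TOROIDAL boundary, generation 3:
00000000
00000000
01011100
10110000
00100000
00100001
11000001
10000111
00001010
Population = 19

Under FIXED-DEAD boundary, generation 3:
00000000
00001010
00000110
01110011
00100111
00000011
00000100
00000000
00000000
Population = 16

Comparison: toroidal=19, fixed-dead=16 -> toroidal

Answer: toroidal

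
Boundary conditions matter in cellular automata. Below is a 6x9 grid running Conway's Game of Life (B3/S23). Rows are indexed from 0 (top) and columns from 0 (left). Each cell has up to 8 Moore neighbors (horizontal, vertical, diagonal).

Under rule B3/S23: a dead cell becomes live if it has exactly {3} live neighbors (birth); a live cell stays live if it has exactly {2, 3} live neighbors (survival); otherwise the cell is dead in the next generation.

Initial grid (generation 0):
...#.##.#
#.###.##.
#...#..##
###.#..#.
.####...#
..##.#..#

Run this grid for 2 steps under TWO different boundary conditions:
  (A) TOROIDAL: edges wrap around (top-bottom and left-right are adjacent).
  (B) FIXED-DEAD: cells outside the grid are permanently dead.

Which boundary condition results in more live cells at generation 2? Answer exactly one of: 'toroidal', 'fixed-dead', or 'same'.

Under TOROIDAL boundary, generation 2:
.......##
..#.....#
.#.###...
....##.##
#.......#
.#...##..
Population = 17

Under FIXED-DEAD boundary, generation 2:
.###.....
.##.##...
#..###...
##..##.#.
##..##.##
.........
Population = 22

Comparison: toroidal=17, fixed-dead=22 -> fixed-dead

Answer: fixed-dead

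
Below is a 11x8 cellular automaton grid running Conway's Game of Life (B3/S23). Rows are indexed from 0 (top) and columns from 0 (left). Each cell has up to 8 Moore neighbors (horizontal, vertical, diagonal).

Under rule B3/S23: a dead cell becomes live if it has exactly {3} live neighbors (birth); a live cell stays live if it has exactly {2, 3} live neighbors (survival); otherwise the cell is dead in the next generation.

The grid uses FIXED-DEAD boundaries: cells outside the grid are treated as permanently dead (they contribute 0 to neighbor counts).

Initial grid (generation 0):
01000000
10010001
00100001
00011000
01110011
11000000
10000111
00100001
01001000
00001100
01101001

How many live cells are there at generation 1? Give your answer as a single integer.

Answer: 30

Derivation:
Simulating step by step:
Generation 0 (given above): 29 live cells
Generation 1: 30 live cells
00000000
01100000
00101000
01001011
11011000
10000100
10000011
01000101
00011100
01101100
00011100
Population at generation 1: 30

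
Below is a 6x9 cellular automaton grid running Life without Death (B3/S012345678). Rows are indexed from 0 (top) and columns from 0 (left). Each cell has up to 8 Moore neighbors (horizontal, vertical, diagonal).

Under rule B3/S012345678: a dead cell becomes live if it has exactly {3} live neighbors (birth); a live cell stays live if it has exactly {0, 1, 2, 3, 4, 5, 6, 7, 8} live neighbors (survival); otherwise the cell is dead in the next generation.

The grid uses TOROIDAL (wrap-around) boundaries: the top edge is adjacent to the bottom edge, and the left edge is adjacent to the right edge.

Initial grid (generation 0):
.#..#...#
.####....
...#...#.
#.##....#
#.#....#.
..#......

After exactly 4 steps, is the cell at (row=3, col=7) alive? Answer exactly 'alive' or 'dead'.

Simulating step by step:
Generation 0 (given above): 17 live cells
Generation 1: 25 live cells
##..#...#
#####....
#..#...##
#.##...##
#.#....#.
#.##....#
Generation 2: 28 live cells
##..#...#
#####..#.
#..#...##
#.##..###
#.#....#.
#.##...##
Generation 3: 28 live cells
##..#...#
#####..#.
#..#...##
#.##..###
#.#....#.
#.##...##
Generation 4: 28 live cells
##..#...#
#####..#.
#..#...##
#.##..###
#.#....#.
#.##...##

Cell (3,7) at generation 4: 1 -> alive

Answer: alive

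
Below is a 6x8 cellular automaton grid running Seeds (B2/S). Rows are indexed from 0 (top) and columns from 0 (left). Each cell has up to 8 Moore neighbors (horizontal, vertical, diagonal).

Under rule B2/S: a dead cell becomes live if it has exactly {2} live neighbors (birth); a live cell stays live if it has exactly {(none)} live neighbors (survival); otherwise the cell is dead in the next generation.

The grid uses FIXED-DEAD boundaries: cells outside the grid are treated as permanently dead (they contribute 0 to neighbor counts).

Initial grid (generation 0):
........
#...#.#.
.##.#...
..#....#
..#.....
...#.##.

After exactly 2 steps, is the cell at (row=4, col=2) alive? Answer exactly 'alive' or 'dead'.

Answer: alive

Derivation:
Simulating step by step:
Generation 0 (given above): 12 live cells
Generation 1: 11 live cells
.....#..
..#.....
#.....##
........
.#..##.#
..#.#...
Generation 2: 11 live cells
........
.#...#.#
.#......
##..#...
..#...#.
.#....#.

Cell (4,2) at generation 2: 1 -> alive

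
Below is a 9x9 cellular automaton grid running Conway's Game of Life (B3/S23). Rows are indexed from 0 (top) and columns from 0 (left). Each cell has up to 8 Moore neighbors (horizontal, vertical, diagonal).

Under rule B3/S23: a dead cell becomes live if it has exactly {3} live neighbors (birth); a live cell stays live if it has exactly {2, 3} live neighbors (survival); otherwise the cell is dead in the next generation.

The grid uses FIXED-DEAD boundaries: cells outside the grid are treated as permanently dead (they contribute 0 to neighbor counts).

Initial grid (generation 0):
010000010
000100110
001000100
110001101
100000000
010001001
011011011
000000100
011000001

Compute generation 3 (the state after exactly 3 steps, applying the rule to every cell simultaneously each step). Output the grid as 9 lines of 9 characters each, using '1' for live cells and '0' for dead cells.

Answer: 000000110
011001010
101101010
001100100
001100000
000000000
001100000
000000000
000000000

Derivation:
Simulating step by step:
Generation 0 (given above): 26 live cells
Generation 1: 34 live cells
000000110
001000110
011000000
110001110
100001110
111011111
011011011
000101101
000000000
Generation 2: 22 live cells
000000110
011000110
101001000
101001010
001000000
101000000
100000000
001101101
000000000
Generation 3: 18 live cells
(generation 3 grid is the final answer)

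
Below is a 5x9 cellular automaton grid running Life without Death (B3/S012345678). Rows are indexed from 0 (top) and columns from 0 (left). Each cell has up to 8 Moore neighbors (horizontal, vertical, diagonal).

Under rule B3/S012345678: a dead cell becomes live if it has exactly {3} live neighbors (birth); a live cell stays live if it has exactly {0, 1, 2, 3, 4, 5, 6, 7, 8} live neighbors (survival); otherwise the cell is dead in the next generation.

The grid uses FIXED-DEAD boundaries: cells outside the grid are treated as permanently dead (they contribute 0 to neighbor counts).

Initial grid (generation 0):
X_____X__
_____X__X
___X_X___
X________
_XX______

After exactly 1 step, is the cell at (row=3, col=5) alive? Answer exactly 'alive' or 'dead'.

Simulating step by step:
Generation 0 (given above): 9 live cells
Generation 1: 14 live cells
X_____X__
____XXX_X
___XXX___
XXX______
_XX______

Cell (3,5) at generation 1: 0 -> dead

Answer: dead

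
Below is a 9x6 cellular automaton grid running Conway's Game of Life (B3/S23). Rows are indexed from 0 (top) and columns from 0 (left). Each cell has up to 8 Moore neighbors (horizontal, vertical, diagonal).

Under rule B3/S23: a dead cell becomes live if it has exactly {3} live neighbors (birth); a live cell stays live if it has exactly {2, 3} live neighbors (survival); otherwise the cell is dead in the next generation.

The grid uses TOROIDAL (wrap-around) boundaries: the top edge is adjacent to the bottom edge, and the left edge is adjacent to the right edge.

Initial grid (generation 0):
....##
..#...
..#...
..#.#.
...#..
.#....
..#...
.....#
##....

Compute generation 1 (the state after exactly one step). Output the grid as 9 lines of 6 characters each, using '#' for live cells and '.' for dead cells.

Simulating step by step:
Generation 0 (given above): 12 live cells
Generation 1: 14 live cells
(generation 1 grid is the final answer)

Answer: ##...#
...#..
.##...
..#...
..##..
..#...
......
##....
#...#.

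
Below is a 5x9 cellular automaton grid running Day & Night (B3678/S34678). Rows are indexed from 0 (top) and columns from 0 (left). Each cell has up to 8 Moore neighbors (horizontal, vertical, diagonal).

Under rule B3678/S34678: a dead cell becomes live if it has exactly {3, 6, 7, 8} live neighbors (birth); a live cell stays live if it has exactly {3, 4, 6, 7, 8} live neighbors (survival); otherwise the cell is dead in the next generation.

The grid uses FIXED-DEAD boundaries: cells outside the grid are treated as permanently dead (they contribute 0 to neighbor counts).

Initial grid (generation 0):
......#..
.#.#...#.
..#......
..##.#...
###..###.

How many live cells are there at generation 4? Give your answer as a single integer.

Answer: 8

Derivation:
Simulating step by step:
Generation 0 (given above): 14 live cells
Generation 1: 12 live cells
.........
..#......
.##.#....
..###....
.####.#..
Generation 2: 11 live cells
.........
.#.#.....
.###.....
..###....
..#.##...
Generation 3: 6 live cells
.........
.........
.##......
...###...
....#....
Generation 4: 8 live cells
.........
.........
...##....
..###....
...###...
Population at generation 4: 8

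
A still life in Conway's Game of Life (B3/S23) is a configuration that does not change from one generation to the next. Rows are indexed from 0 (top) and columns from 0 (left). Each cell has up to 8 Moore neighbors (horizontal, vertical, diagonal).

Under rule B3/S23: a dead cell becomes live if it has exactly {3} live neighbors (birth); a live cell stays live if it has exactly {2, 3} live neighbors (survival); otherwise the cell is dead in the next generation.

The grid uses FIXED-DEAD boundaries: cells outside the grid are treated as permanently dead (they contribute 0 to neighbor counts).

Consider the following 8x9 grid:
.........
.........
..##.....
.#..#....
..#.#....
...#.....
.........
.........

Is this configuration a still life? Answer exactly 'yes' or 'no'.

Compute generation 1 and compare to generation 0 (given above):
Generation 1:
.........
.........
..##.....
.#..#....
..#.#....
...#.....
.........
.........
The grids are IDENTICAL -> still life.

Answer: yes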